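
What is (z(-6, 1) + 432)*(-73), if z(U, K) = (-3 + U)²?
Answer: -37449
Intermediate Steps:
(z(-6, 1) + 432)*(-73) = ((-3 - 6)² + 432)*(-73) = ((-9)² + 432)*(-73) = (81 + 432)*(-73) = 513*(-73) = -37449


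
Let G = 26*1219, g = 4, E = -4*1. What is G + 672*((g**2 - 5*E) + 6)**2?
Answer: 1217102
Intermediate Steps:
E = -4
G = 31694
G + 672*((g**2 - 5*E) + 6)**2 = 31694 + 672*((4**2 - 5*(-4)) + 6)**2 = 31694 + 672*((16 + 20) + 6)**2 = 31694 + 672*(36 + 6)**2 = 31694 + 672*42**2 = 31694 + 672*1764 = 31694 + 1185408 = 1217102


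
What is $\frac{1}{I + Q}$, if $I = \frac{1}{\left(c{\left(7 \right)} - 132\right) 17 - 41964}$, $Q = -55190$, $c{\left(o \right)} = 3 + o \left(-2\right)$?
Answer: $- \frac{44395}{2450160051} \approx -1.8119 \cdot 10^{-5}$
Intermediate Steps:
$c{\left(o \right)} = 3 - 2 o$
$I = - \frac{1}{44395}$ ($I = \frac{1}{\left(\left(3 - 14\right) - 132\right) 17 - 41964} = \frac{1}{\left(-11 - 132\right) 17 - 41964} = \frac{1}{\left(-143\right) 17 - 41964} = \frac{1}{-2431 - 41964} = \frac{1}{-44395} = - \frac{1}{44395} \approx -2.2525 \cdot 10^{-5}$)
$\frac{1}{I + Q} = \frac{1}{- \frac{1}{44395} - 55190} = \frac{1}{- \frac{2450160051}{44395}} = - \frac{44395}{2450160051}$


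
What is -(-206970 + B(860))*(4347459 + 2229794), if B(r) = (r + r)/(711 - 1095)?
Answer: 65343528673075/48 ≈ 1.3613e+12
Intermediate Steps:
B(r) = -r/192 (B(r) = (2*r)/(-384) = (2*r)*(-1/384) = -r/192)
-(-206970 + B(860))*(4347459 + 2229794) = -(-206970 - 1/192*860)*(4347459 + 2229794) = -(-206970 - 215/48)*6577253 = -(-9934775)*6577253/48 = -1*(-65343528673075/48) = 65343528673075/48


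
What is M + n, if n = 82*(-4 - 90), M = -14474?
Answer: -22182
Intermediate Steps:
n = -7708 (n = 82*(-94) = -7708)
M + n = -14474 - 7708 = -22182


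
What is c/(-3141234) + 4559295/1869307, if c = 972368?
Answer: 6252079080527/2935965352419 ≈ 2.1295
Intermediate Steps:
c/(-3141234) + 4559295/1869307 = 972368/(-3141234) + 4559295/1869307 = 972368*(-1/3141234) + 4559295*(1/1869307) = -486184/1570617 + 4559295/1869307 = 6252079080527/2935965352419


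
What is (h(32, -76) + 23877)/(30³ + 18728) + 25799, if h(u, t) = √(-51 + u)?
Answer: 1179760549/45728 + I*√19/45728 ≈ 25800.0 + 9.5322e-5*I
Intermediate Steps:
(h(32, -76) + 23877)/(30³ + 18728) + 25799 = (√(-51 + 32) + 23877)/(30³ + 18728) + 25799 = (√(-19) + 23877)/(27000 + 18728) + 25799 = (I*√19 + 23877)/45728 + 25799 = (23877 + I*√19)*(1/45728) + 25799 = (23877/45728 + I*√19/45728) + 25799 = 1179760549/45728 + I*√19/45728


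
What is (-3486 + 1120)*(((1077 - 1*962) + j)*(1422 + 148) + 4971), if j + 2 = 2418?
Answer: -9413464606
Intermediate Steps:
j = 2416 (j = -2 + 2418 = 2416)
(-3486 + 1120)*(((1077 - 1*962) + j)*(1422 + 148) + 4971) = (-3486 + 1120)*(((1077 - 1*962) + 2416)*(1422 + 148) + 4971) = -2366*(((1077 - 962) + 2416)*1570 + 4971) = -2366*((115 + 2416)*1570 + 4971) = -2366*(2531*1570 + 4971) = -2366*(3973670 + 4971) = -2366*3978641 = -9413464606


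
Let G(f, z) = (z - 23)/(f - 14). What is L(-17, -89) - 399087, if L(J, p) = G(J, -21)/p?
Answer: -1101081077/2759 ≈ -3.9909e+5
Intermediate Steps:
G(f, z) = (-23 + z)/(-14 + f)
L(J, p) = -44/(p*(-14 + J)) (L(J, p) = ((-23 - 21)/(-14 + J))/p = (-44/(-14 + J))/p = -44/(p*(-14 + J)))
L(-17, -89) - 399087 = -44/(-89*(-14 - 17)) - 399087 = -44*(-1/89)/(-31) - 399087 = -44*(-1/89)*(-1/31) - 399087 = -44/2759 - 399087 = -1101081077/2759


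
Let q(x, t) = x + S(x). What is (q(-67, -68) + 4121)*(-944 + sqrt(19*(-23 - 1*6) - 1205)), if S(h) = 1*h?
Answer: -3763728 + 7974*I*sqrt(439) ≈ -3.7637e+6 + 1.6707e+5*I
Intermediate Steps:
S(h) = h
q(x, t) = 2*x (q(x, t) = x + x = 2*x)
(q(-67, -68) + 4121)*(-944 + sqrt(19*(-23 - 1*6) - 1205)) = (2*(-67) + 4121)*(-944 + sqrt(19*(-23 - 1*6) - 1205)) = (-134 + 4121)*(-944 + sqrt(19*(-23 - 6) - 1205)) = 3987*(-944 + sqrt(19*(-29) - 1205)) = 3987*(-944 + sqrt(-551 - 1205)) = 3987*(-944 + sqrt(-1756)) = 3987*(-944 + 2*I*sqrt(439)) = -3763728 + 7974*I*sqrt(439)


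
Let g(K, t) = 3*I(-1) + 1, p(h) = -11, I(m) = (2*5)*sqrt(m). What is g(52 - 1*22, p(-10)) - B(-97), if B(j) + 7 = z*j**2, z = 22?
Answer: -206990 + 30*I ≈ -2.0699e+5 + 30.0*I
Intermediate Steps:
I(m) = 10*sqrt(m)
g(K, t) = 1 + 30*I (g(K, t) = 3*(10*sqrt(-1)) + 1 = 3*(10*I) + 1 = 30*I + 1 = 1 + 30*I)
B(j) = -7 + 22*j**2
g(52 - 1*22, p(-10)) - B(-97) = (1 + 30*I) - (-7 + 22*(-97)**2) = (1 + 30*I) - (-7 + 22*9409) = (1 + 30*I) - (-7 + 206998) = (1 + 30*I) - 1*206991 = (1 + 30*I) - 206991 = -206990 + 30*I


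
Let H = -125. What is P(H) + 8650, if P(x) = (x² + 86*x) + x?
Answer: 13400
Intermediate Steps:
P(x) = x² + 87*x
P(H) + 8650 = -125*(87 - 125) + 8650 = -125*(-38) + 8650 = 4750 + 8650 = 13400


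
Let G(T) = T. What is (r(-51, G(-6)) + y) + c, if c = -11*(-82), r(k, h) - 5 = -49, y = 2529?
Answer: 3387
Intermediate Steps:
r(k, h) = -44 (r(k, h) = 5 - 49 = -44)
c = 902
(r(-51, G(-6)) + y) + c = (-44 + 2529) + 902 = 2485 + 902 = 3387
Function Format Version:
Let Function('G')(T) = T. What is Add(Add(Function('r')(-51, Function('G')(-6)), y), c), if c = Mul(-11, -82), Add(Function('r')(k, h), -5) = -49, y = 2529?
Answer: 3387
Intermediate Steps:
Function('r')(k, h) = -44 (Function('r')(k, h) = Add(5, -49) = -44)
c = 902
Add(Add(Function('r')(-51, Function('G')(-6)), y), c) = Add(Add(-44, 2529), 902) = Add(2485, 902) = 3387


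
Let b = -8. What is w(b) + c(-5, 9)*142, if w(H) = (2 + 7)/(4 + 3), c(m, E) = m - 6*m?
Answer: 24859/7 ≈ 3551.3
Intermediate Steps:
c(m, E) = -5*m (c(m, E) = m - 6*m = -5*m)
w(H) = 9/7
w(b) + c(-5, 9)*142 = 9/7 - 5*(-5)*142 = 9/7 + 25*142 = 9/7 + 3550 = 24859/7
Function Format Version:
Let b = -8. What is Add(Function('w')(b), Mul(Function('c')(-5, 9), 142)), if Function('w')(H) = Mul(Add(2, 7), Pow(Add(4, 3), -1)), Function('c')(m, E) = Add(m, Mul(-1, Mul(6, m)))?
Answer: Rational(24859, 7) ≈ 3551.3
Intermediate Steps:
Function('c')(m, E) = Mul(-5, m) (Function('c')(m, E) = Add(m, Mul(-6, m)) = Mul(-5, m))
Function('w')(H) = Rational(9, 7) (Function('w')(H) = Mul(9, Pow(7, -1)) = Mul(9, Rational(1, 7)) = Rational(9, 7))
Add(Function('w')(b), Mul(Function('c')(-5, 9), 142)) = Add(Rational(9, 7), Mul(Mul(-5, -5), 142)) = Add(Rational(9, 7), Mul(25, 142)) = Add(Rational(9, 7), 3550) = Rational(24859, 7)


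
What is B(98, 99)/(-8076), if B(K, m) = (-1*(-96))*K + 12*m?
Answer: -883/673 ≈ -1.3120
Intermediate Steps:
B(K, m) = 12*m + 96*K (B(K, m) = 96*K + 12*m = 12*m + 96*K)
B(98, 99)/(-8076) = (12*99 + 96*98)/(-8076) = (1188 + 9408)*(-1/8076) = 10596*(-1/8076) = -883/673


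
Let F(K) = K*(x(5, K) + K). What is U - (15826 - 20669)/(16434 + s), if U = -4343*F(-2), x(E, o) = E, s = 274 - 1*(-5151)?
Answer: 569606665/21859 ≈ 26058.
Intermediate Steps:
s = 5425 (s = 274 + 5151 = 5425)
F(K) = K*(5 + K)
U = 26058 (U = -(-8686)*(5 - 2) = -(-8686)*3 = -4343*(-6) = 26058)
U - (15826 - 20669)/(16434 + s) = 26058 - (15826 - 20669)/(16434 + 5425) = 26058 - (-4843)/21859 = 26058 - 1*(-4843/21859) = 26058 + 4843/21859 = 569606665/21859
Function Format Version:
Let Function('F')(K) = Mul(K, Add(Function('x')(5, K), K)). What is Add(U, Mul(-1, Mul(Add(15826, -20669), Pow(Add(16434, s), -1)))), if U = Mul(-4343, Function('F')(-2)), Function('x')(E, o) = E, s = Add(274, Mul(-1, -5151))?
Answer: Rational(569606665, 21859) ≈ 26058.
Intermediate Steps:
s = 5425 (s = Add(274, 5151) = 5425)
Function('F')(K) = Mul(K, Add(5, K))
U = 26058 (U = Mul(-4343, Mul(-2, Add(5, -2))) = Mul(-4343, Mul(-2, 3)) = Mul(-4343, -6) = 26058)
Add(U, Mul(-1, Mul(Add(15826, -20669), Pow(Add(16434, s), -1)))) = Add(26058, Mul(-1, Mul(Add(15826, -20669), Pow(Add(16434, 5425), -1)))) = Add(26058, Mul(-1, Mul(-4843, Pow(21859, -1)))) = Add(26058, Mul(-1, Mul(-4843, Rational(1, 21859)))) = Add(26058, Mul(-1, Rational(-4843, 21859))) = Add(26058, Rational(4843, 21859)) = Rational(569606665, 21859)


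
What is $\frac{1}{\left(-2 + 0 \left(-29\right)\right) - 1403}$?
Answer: $- \frac{1}{1405} \approx -0.00071174$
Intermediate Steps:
$\frac{1}{\left(-2 + 0 \left(-29\right)\right) - 1403} = \frac{1}{\left(-2 + 0\right) - 1403} = \frac{1}{-2 - 1403} = \frac{1}{-1405} = - \frac{1}{1405}$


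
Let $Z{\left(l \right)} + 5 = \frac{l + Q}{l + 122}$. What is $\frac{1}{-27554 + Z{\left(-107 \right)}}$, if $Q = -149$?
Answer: $- \frac{15}{413641} \approx -3.6263 \cdot 10^{-5}$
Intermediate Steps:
$Z{\left(l \right)} = -5 + \frac{-149 + l}{122 + l}$ ($Z{\left(l \right)} = -5 + \frac{l - 149}{l + 122} = -5 + \frac{-149 + l}{122 + l}$)
$\frac{1}{-27554 + Z{\left(-107 \right)}} = \frac{1}{-27554 + \frac{-759 - -428}{122 - 107}} = \frac{1}{-27554 + \frac{-759 + 428}{15}} = \frac{1}{-27554 + \frac{1}{15} \left(-331\right)} = \frac{1}{-27554 - \frac{331}{15}} = \frac{1}{- \frac{413641}{15}} = - \frac{15}{413641}$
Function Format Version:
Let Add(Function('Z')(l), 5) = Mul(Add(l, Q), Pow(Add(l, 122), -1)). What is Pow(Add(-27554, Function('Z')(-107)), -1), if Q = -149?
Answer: Rational(-15, 413641) ≈ -3.6263e-5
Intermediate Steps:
Function('Z')(l) = Add(-5, Mul(Pow(Add(122, l), -1), Add(-149, l))) (Function('Z')(l) = Add(-5, Mul(Add(l, -149), Pow(Add(l, 122), -1))) = Add(-5, Mul(Add(-149, l), Pow(Add(122, l), -1))) = Add(-5, Mul(Pow(Add(122, l), -1), Add(-149, l))))
Pow(Add(-27554, Function('Z')(-107)), -1) = Pow(Add(-27554, Mul(Pow(Add(122, -107), -1), Add(-759, Mul(-4, -107)))), -1) = Pow(Add(-27554, Mul(Pow(15, -1), Add(-759, 428))), -1) = Pow(Add(-27554, Mul(Rational(1, 15), -331)), -1) = Pow(Add(-27554, Rational(-331, 15)), -1) = Pow(Rational(-413641, 15), -1) = Rational(-15, 413641)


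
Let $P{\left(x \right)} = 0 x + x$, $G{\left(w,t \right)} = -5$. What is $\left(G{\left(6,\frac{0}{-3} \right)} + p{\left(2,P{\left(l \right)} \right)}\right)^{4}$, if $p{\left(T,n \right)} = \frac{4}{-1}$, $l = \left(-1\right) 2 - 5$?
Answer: $6561$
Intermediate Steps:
$l = -7$ ($l = -2 - 5 = -7$)
$P{\left(x \right)} = x$ ($P{\left(x \right)} = 0 + x = x$)
$p{\left(T,n \right)} = -4$ ($p{\left(T,n \right)} = 4 \left(-1\right) = -4$)
$\left(G{\left(6,\frac{0}{-3} \right)} + p{\left(2,P{\left(l \right)} \right)}\right)^{4} = \left(-5 - 4\right)^{4} = \left(-9\right)^{4} = 6561$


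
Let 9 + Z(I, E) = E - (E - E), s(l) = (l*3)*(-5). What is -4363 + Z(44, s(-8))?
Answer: -4252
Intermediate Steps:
s(l) = -15*l (s(l) = (3*l)*(-5) = -15*l)
Z(I, E) = -9 + E (Z(I, E) = -9 + (E - (E - E)) = -9 + (E - 1*0) = -9 + (E + 0) = -9 + E)
-4363 + Z(44, s(-8)) = -4363 + (-9 - 15*(-8)) = -4363 + (-9 + 120) = -4363 + 111 = -4252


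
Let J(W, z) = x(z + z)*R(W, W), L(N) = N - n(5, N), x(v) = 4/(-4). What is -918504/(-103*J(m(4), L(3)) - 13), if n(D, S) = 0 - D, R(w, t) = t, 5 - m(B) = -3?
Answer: -918504/811 ≈ -1132.6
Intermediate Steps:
m(B) = 8 (m(B) = 5 - 1*(-3) = 5 + 3 = 8)
x(v) = -1 (x(v) = 4*(-¼) = -1)
n(D, S) = -D
L(N) = 5 + N (L(N) = N - (-1)*5 = N - 1*(-5) = N + 5 = 5 + N)
J(W, z) = -W
-918504/(-103*J(m(4), L(3)) - 13) = -918504/(-(-103)*8 - 13) = -918504/(-103*(-8) - 13) = -918504/(824 - 13) = -918504/811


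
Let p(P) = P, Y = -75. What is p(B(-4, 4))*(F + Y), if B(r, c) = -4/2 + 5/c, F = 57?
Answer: 27/2 ≈ 13.500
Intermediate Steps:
B(r, c) = -2 + 5/c (B(r, c) = -4*1/2 + 5/c = -2 + 5/c)
p(B(-4, 4))*(F + Y) = (-2 + 5/4)*(57 - 75) = (-2 + 5*(1/4))*(-18) = (-2 + 5/4)*(-18) = -3/4*(-18) = 27/2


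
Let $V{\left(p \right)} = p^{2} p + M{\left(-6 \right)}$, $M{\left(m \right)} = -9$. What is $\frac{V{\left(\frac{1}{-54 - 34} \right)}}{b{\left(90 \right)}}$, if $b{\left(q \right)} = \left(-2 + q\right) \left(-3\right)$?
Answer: $\frac{6133249}{179908608} \approx 0.034091$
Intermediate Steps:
$b{\left(q \right)} = 6 - 3 q$
$V{\left(p \right)} = -9 + p^{3}$ ($V{\left(p \right)} = p^{2} p - 9 = p^{3} - 9 = -9 + p^{3}$)
$\frac{V{\left(\frac{1}{-54 - 34} \right)}}{b{\left(90 \right)}} = \frac{-9 + \left(\frac{1}{-54 - 34}\right)^{3}}{6 - 270} = \frac{-9 + \left(\frac{1}{-88}\right)^{3}}{6 - 270} = \frac{-9 + \left(- \frac{1}{88}\right)^{3}}{-264} = \left(-9 - \frac{1}{681472}\right) \left(- \frac{1}{264}\right) = \left(- \frac{6133249}{681472}\right) \left(- \frac{1}{264}\right) = \frac{6133249}{179908608}$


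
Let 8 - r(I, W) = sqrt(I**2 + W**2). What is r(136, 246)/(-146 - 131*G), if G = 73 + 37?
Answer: -2/3639 + sqrt(19753)/7278 ≈ 0.018761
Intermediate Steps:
G = 110
r(I, W) = 8 - sqrt(I**2 + W**2)
r(136, 246)/(-146 - 131*G) = (8 - sqrt(136**2 + 246**2))/(-146 - 131*110) = (8 - sqrt(18496 + 60516))/(-146 - 14410) = (8 - sqrt(79012))/(-14556) = (8 - 2*sqrt(19753))*(-1/14556) = -2/3639 + sqrt(19753)/7278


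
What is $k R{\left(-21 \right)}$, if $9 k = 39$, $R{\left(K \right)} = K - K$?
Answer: $0$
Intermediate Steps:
$R{\left(K \right)} = 0$
$k = \frac{13}{3}$ ($k = \frac{1}{9} \cdot 39 = \frac{13}{3} \approx 4.3333$)
$k R{\left(-21 \right)} = \frac{13}{3} \cdot 0 = 0$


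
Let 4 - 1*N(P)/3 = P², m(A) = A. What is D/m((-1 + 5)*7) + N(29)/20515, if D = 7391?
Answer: 151556057/574420 ≈ 263.84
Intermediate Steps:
N(P) = 12 - 3*P²
D/m((-1 + 5)*7) + N(29)/20515 = 7391/(((-1 + 5)*7)) + (12 - 3*29²)/20515 = 7391/((4*7)) + (12 - 3*841)*(1/20515) = 7391/28 + (12 - 2523)*(1/20515) = 7391*(1/28) - 2511*1/20515 = 7391/28 - 2511/20515 = 151556057/574420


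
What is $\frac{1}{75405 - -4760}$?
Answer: $\frac{1}{80165} \approx 1.2474 \cdot 10^{-5}$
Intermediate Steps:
$\frac{1}{75405 - -4760} = \frac{1}{75405 + 4760} = \frac{1}{80165}$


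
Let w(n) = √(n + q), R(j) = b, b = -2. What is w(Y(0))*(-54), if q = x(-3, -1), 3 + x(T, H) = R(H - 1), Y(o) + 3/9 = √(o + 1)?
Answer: -18*I*√39 ≈ -112.41*I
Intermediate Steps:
R(j) = -2
Y(o) = -⅓ + √(1 + o) (Y(o) = -⅓ + √(o + 1) = -⅓ + √(1 + o))
x(T, H) = -5 (x(T, H) = -3 - 2 = -5)
q = -5
w(n) = √(-5 + n) (w(n) = √(n - 5) = √(-5 + n))
w(Y(0))*(-54) = √(-5 + (-⅓ + √(1 + 0)))*(-54) = √(-5 + (-⅓ + √1))*(-54) = √(-5 + (-⅓ + 1))*(-54) = √(-5 + ⅔)*(-54) = √(-13/3)*(-54) = (I*√39/3)*(-54) = -18*I*√39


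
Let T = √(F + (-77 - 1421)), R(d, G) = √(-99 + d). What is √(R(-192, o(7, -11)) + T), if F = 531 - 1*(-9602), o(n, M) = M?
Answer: √(√8635 + I*√291) ≈ 9.6799 + 0.88114*I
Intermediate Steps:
F = 10133 (F = 531 + 9602 = 10133)
T = √8635 (T = √(10133 + (-77 - 1421)) = √(10133 - 1498) = √8635 ≈ 92.925)
√(R(-192, o(7, -11)) + T) = √(√(-99 - 192) + √8635) = √(√(-291) + √8635) = √(I*√291 + √8635) = √(√8635 + I*√291)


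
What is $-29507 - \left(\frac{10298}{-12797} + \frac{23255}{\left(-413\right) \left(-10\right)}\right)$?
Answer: $- \frac{311949503953}{10570322} \approx -29512.0$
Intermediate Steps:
$-29507 - \left(\frac{10298}{-12797} + \frac{23255}{\left(-413\right) \left(-10\right)}\right) = -29507 - \left(10298 \left(- \frac{1}{12797}\right) + \frac{23255}{4130}\right) = -29507 - \left(- \frac{10298}{12797} + 23255 \cdot \frac{1}{4130}\right) = -29507 - \left(- \frac{10298}{12797} + \frac{4651}{826}\right) = -29507 - \frac{51012699}{10570322} = - \frac{311949503953}{10570322}$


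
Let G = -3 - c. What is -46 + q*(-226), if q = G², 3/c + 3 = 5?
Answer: -9245/2 ≈ -4622.5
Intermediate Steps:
c = 3/2 (c = 3/(-3 + 5) = 3/2 ≈ 1.5000)
G = -9/2 (G = -3 - 1*3/2 = -3 - 3/2 = -9/2 ≈ -4.5000)
q = 81/4 (q = (-9/2)² = 81/4 ≈ 20.250)
-46 + q*(-226) = -46 + (81/4)*(-226) = -46 - 9153/2 = -9245/2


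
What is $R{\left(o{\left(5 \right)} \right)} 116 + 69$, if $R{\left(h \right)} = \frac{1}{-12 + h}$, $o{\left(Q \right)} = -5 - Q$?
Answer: $\frac{701}{11} \approx 63.727$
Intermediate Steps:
$R{\left(o{\left(5 \right)} \right)} 116 + 69 = \frac{1}{-12 - 10} \cdot 116 + 69 = \frac{1}{-22} \cdot 116 + 69 = \left(- \frac{1}{22}\right) 116 + 69 = - \frac{58}{11} + 69 = \frac{701}{11}$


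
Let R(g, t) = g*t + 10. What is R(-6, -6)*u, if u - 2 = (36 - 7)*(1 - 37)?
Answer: -47932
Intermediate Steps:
R(g, t) = 10 + g*t
u = -1042 (u = 2 + (36 - 7)*(1 - 37) = 2 + 29*(-36) = 2 - 1044 = -1042)
R(-6, -6)*u = (10 - 6*(-6))*(-1042) = (10 + 36)*(-1042) = 46*(-1042) = -47932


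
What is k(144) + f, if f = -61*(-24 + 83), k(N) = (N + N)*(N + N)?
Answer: 79345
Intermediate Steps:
k(N) = 4*N**2 (k(N) = (2*N)*(2*N) = 4*N**2)
f = -3599 (f = -61*59 = -3599)
k(144) + f = 4*144**2 - 3599 = 4*20736 - 3599 = 82944 - 3599 = 79345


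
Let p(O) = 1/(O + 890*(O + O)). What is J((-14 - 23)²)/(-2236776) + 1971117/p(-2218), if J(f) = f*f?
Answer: -17416478943607562497/2236776 ≈ -7.7864e+12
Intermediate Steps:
J(f) = f²
p(O) = 1/(1781*O) (p(O) = 1/(O + 890*(2*O)) = 1/(O + 1780*O) = 1/(1781*O))
J((-14 - 23)²)/(-2236776) + 1971117/p(-2218) = ((-14 - 23)²)²/(-2236776) + 1971117/(((1/1781)/(-2218))) = ((-37)²)²*(-1/2236776) + 1971117/(((1/1781)*(-1/2218))) = 1369²*(-1/2236776) + 1971117/(-1/3950258) = 1874161*(-1/2236776) + 1971117*(-3950258) = -1874161/2236776 - 7786420698186 = -17416478943607562497/2236776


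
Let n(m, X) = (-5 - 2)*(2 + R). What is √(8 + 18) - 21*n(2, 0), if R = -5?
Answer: -441 + √26 ≈ -435.90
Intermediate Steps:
n(m, X) = 21 (n(m, X) = (-5 - 2)*(2 - 5) = -7*(-3) = 21)
√(8 + 18) - 21*n(2, 0) = √(8 + 18) - 21*21 = √26 - 441 = -441 + √26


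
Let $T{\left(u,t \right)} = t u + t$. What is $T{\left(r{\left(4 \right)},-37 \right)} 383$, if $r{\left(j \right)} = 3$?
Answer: $-56684$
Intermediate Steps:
$T{\left(u,t \right)} = t + t u$
$T{\left(r{\left(4 \right)},-37 \right)} 383 = - 37 \left(1 + 3\right) 383 = \left(-37\right) 4 \cdot 383 = \left(-148\right) 383 = -56684$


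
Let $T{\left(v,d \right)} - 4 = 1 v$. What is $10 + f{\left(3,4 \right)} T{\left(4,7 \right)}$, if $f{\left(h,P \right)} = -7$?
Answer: $-46$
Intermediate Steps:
$T{\left(v,d \right)} = 4 + v$ ($T{\left(v,d \right)} = 4 + 1 v = 4 + v$)
$10 + f{\left(3,4 \right)} T{\left(4,7 \right)} = 10 - 7 \left(4 + 4\right) = 10 - 56 = -46$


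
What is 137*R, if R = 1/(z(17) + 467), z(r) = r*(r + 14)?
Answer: 137/994 ≈ 0.13783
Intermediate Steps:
z(r) = r*(14 + r)
R = 1/994 (R = 1/(17*(14 + 17) + 467) = 1/(17*31 + 467) = 1/(527 + 467) = 1/994 ≈ 0.0010060)
137*R = 137*(1/994) = 137/994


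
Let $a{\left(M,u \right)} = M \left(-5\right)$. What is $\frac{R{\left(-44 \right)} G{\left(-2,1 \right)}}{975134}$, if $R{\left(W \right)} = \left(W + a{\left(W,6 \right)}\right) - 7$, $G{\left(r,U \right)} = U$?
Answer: $\frac{169}{975134} \approx 0.00017331$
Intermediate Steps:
$a{\left(M,u \right)} = - 5 M$
$R{\left(W \right)} = -7 - 4 W$ ($R{\left(W \right)} = \left(W - 5 W\right) - 7 = - 4 W - 7 = -7 - 4 W$)
$\frac{R{\left(-44 \right)} G{\left(-2,1 \right)}}{975134} = \frac{\left(-7 - -176\right) 1}{975134} = \left(-7 + 176\right) 1 \cdot \frac{1}{975134} = 169 \cdot 1 \cdot \frac{1}{975134} = 169 \cdot \frac{1}{975134} = \frac{169}{975134}$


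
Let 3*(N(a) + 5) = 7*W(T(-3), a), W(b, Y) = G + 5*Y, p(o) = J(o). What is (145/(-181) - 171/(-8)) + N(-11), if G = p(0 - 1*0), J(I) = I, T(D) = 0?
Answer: -489827/4344 ≈ -112.76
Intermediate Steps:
p(o) = o
G = 0 (G = 0 - 1*0 = 0 + 0 = 0)
W(b, Y) = 5*Y (W(b, Y) = 0 + 5*Y = 5*Y)
N(a) = -5 + 35*a/3 (N(a) = -5 + (7*(5*a))/3 = -5 + (35*a)/3 = -5 + 35*a/3)
(145/(-181) - 171/(-8)) + N(-11) = (145/(-181) - 171/(-8)) + (-5 + (35/3)*(-11)) = (145*(-1/181) - 171*(-⅛)) + (-5 - 385/3) = (-145/181 + 171/8) - 400/3 = 29791/1448 - 400/3 = -489827/4344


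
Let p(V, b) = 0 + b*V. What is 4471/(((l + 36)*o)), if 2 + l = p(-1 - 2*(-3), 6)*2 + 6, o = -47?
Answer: -4471/4700 ≈ -0.95128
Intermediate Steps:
p(V, b) = V*b (p(V, b) = 0 + V*b = V*b)
l = 64 (l = -2 + (((-1 - 2*(-3))*6)*2 + 6) = -2 + (((-1 + 6)*6)*2 + 6) = -2 + ((5*6)*2 + 6) = -2 + (30*2 + 6) = -2 + (60 + 6) = -2 + 66 = 64)
4471/(((l + 36)*o)) = 4471/(((64 + 36)*(-47))) = 4471/((100*(-47))) = 4471/(-4700) = 4471*(-1/4700) = -4471/4700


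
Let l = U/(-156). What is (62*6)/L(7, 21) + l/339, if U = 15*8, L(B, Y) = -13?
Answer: -126118/4407 ≈ -28.618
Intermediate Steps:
U = 120
l = -10/13 (l = 120/(-156) = 120*(-1/156) = -10/13 ≈ -0.76923)
(62*6)/L(7, 21) + l/339 = (62*6)/(-13) - 10/13/339 = 372*(-1/13) - 10/13*1/339 = -372/13 - 10/4407 = -126118/4407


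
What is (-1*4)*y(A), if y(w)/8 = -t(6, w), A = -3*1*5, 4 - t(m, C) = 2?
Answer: 64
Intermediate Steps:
t(m, C) = 2 (t(m, C) = 4 - 1*2 = 4 - 2 = 2)
A = -15 (A = -3*5 = -15)
y(w) = -16 (y(w) = 8*(-1*2) = 8*(-2) = -16)
(-1*4)*y(A) = -1*4*(-16) = -4*(-16) = 64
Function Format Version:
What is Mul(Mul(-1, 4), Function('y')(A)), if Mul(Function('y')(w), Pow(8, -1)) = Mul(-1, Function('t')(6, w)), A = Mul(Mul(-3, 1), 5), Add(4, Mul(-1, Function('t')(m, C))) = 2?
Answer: 64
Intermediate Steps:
Function('t')(m, C) = 2 (Function('t')(m, C) = Add(4, Mul(-1, 2)) = Add(4, -2) = 2)
A = -15 (A = Mul(-3, 5) = -15)
Function('y')(w) = -16 (Function('y')(w) = Mul(8, Mul(-1, 2)) = Mul(8, -2) = -16)
Mul(Mul(-1, 4), Function('y')(A)) = Mul(Mul(-1, 4), -16) = Mul(-4, -16) = 64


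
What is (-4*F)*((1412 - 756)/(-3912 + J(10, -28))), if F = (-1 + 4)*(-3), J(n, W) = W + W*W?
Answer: -1968/263 ≈ -7.4829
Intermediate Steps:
J(n, W) = W + W**2
F = -9 (F = 3*(-3) = -9)
(-4*F)*((1412 - 756)/(-3912 + J(10, -28))) = (-4*(-9))*((1412 - 756)/(-3912 - 28*(1 - 28))) = 36*(656/(-3912 - 28*(-27))) = 36*(656/(-3912 + 756)) = 36*(656/(-3156)) = 36*(656*(-1/3156)) = 36*(-164/789) = -1968/263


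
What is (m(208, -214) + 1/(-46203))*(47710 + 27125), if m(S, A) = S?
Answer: 239727012735/15401 ≈ 1.5566e+7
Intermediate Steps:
(m(208, -214) + 1/(-46203))*(47710 + 27125) = (208 + 1/(-46203))*(47710 + 27125) = (208 - 1/46203)*74835 = (9610223/46203)*74835 = 239727012735/15401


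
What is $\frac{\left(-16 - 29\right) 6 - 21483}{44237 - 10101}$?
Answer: $- \frac{21753}{34136} \approx -0.63725$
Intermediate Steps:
$\frac{\left(-16 - 29\right) 6 - 21483}{44237 - 10101} = \frac{\left(-45\right) 6 - 21483}{34136} = \left(-270 - 21483\right) \frac{1}{34136} = \left(-21753\right) \frac{1}{34136} = - \frac{21753}{34136}$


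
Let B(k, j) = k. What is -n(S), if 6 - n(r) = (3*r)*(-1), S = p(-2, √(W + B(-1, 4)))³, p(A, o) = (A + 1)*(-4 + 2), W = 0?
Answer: -30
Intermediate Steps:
p(A, o) = -2 - 2*A (p(A, o) = (1 + A)*(-2) = -2 - 2*A)
S = 8 (S = (-2 - 2*(-2))³ = (-2 + 4)³ = 2³ = 8)
n(r) = 6 + 3*r (n(r) = 6 - 3*r*(-1) = 6 - (-3)*r = 6 + 3*r)
-n(S) = -(6 + 3*8) = -(6 + 24) = -1*30 = -30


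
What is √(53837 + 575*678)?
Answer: √443687 ≈ 666.10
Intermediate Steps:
√(53837 + 575*678) = √(53837 + 389850) = √443687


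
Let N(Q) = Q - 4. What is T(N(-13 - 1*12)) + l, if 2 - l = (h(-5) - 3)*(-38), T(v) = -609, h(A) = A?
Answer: -911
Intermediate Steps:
N(Q) = -4 + Q
l = -302 (l = 2 - (-5 - 3)*(-38) = 2 - (-8)*(-38) = 2 - 1*304 = 2 - 304 = -302)
T(N(-13 - 1*12)) + l = -609 - 302 = -911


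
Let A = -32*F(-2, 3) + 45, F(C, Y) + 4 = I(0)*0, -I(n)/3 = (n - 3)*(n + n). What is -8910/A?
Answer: -8910/173 ≈ -51.503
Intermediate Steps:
I(n) = -6*n*(-3 + n) (I(n) = -3*(n - 3)*(n + n) = -3*(-3 + n)*2*n = -6*n*(-3 + n))
F(C, Y) = -4 (F(C, Y) = -4 + (6*0*(3 - 1*0))*0 = -4 + (6*0*(3 + 0))*0 = -4 + (6*0*3)*0 = -4 + 0*0 = -4 + 0 = -4)
A = 173 (A = -32*(-4) + 45 = 128 + 45 = 173)
-8910/A = -8910/173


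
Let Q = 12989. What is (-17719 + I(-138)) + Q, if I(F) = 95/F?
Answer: -652835/138 ≈ -4730.7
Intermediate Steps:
(-17719 + I(-138)) + Q = (-17719 + 95/(-138)) + 12989 = (-17719 + 95*(-1/138)) + 12989 = (-17719 - 95/138) + 12989 = -2445317/138 + 12989 = -652835/138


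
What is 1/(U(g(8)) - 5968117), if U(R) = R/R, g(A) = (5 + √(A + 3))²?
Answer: -1/5968116 ≈ -1.6756e-7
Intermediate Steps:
g(A) = (5 + √(3 + A))²
U(R) = 1
1/(U(g(8)) - 5968117) = 1/(1 - 5968117) = 1/(-5968116) = -1/5968116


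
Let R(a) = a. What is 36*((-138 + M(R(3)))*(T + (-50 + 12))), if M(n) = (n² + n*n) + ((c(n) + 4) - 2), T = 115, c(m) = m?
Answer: -318780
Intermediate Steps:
M(n) = 2 + n + 2*n² (M(n) = (n² + n*n) + ((n + 4) - 2) = (n² + n²) + ((4 + n) - 2) = 2*n² + (2 + n) = 2 + n + 2*n²)
36*((-138 + M(R(3)))*(T + (-50 + 12))) = 36*((-138 + (2 + 3 + 2*3²))*(115 + (-50 + 12))) = 36*((-138 + (2 + 3 + 2*9))*(115 - 38)) = 36*((-138 + (2 + 3 + 18))*77) = 36*((-138 + 23)*77) = 36*(-115*77) = 36*(-8855) = -318780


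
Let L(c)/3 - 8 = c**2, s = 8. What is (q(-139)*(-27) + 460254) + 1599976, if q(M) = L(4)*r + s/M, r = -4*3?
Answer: 289614778/139 ≈ 2.0836e+6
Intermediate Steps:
r = -12
L(c) = 24 + 3*c**2
q(M) = -864 + 8/M (q(M) = (24 + 3*4**2)*(-12) + 8/M = (24 + 3*16)*(-12) + 8/M = (24 + 48)*(-12) + 8/M = 72*(-12) + 8/M = -864 + 8/M)
(q(-139)*(-27) + 460254) + 1599976 = ((-864 + 8/(-139))*(-27) + 460254) + 1599976 = ((-864 + 8*(-1/139))*(-27) + 460254) + 1599976 = ((-864 - 8/139)*(-27) + 460254) + 1599976 = (-120104/139*(-27) + 460254) + 1599976 = (3242808/139 + 460254) + 1599976 = 67218114/139 + 1599976 = 289614778/139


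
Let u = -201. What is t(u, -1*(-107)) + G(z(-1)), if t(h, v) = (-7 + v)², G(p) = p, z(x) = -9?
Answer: 9991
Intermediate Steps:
t(u, -1*(-107)) + G(z(-1)) = (-7 - 1*(-107))² - 9 = (-7 + 107)² - 9 = 100² - 9 = 10000 - 9 = 9991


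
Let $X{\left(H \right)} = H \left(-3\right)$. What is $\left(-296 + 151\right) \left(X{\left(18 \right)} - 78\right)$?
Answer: $19140$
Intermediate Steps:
$X{\left(H \right)} = - 3 H$
$\left(-296 + 151\right) \left(X{\left(18 \right)} - 78\right) = \left(-296 + 151\right) \left(\left(-3\right) 18 - 78\right) = - 145 \left(-54 - 78\right) = \left(-145\right) \left(-132\right) = 19140$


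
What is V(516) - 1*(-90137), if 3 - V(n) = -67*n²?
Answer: 17929292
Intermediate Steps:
V(n) = 3 + 67*n² (V(n) = 3 - (-67)*n² = 3 + 67*n²)
V(516) - 1*(-90137) = (3 + 67*516²) - 1*(-90137) = (3 + 67*266256) + 90137 = (3 + 17839152) + 90137 = 17839155 + 90137 = 17929292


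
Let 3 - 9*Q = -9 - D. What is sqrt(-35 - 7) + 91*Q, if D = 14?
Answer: 2366/9 + I*sqrt(42) ≈ 262.89 + 6.4807*I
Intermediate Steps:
Q = 26/9 (Q = 1/3 - (-9 - 1*14)/9 = 1/3 - (-9 - 14)/9 = 1/3 - 1/9*(-23) = 1/3 + 23/9 = 26/9 ≈ 2.8889)
sqrt(-35 - 7) + 91*Q = sqrt(-35 - 7) + 91*(26/9) = sqrt(-42) + 2366/9 = I*sqrt(42) + 2366/9 = 2366/9 + I*sqrt(42)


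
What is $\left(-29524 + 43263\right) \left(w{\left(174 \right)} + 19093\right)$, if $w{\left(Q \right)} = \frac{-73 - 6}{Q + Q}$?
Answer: $\frac{91285831615}{348} \approx 2.6232 \cdot 10^{8}$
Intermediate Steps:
$w{\left(Q \right)} = - \frac{79}{2 Q}$
$\left(-29524 + 43263\right) \left(w{\left(174 \right)} + 19093\right) = \left(-29524 + 43263\right) \left(- \frac{79}{2 \cdot 174} + 19093\right) = 13739 \left(\left(- \frac{79}{2}\right) \frac{1}{174} + 19093\right) = 13739 \left(- \frac{79}{348} + 19093\right) = 13739 \cdot \frac{6644285}{348} = \frac{91285831615}{348}$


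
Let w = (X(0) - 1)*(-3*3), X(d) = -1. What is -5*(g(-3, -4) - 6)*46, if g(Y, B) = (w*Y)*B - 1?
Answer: -48070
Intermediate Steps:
w = 18 (w = (-1 - 1)*(-3*3) = -2*(-9) = 18)
g(Y, B) = -1 + 18*B*Y (g(Y, B) = (18*Y)*B - 1 = 18*B*Y - 1 = -1 + 18*B*Y)
-5*(g(-3, -4) - 6)*46 = -5*((-1 + 18*(-4)*(-3)) - 6)*46 = -5*((-1 + 216) - 6)*46 = -5*(215 - 6)*46 = -5*209*46 = -1045*46 = -48070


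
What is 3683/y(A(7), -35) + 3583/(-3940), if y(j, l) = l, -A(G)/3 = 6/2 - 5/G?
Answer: -585457/5516 ≈ -106.14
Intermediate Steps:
A(G) = -9 + 15/G (A(G) = -3*(6/2 - 5/G) = -3*(6*(½) - 5/G) = -3*(3 - 5/G) = -9 + 15/G)
3683/y(A(7), -35) + 3583/(-3940) = 3683/(-35) + 3583/(-3940) = 3683*(-1/35) + 3583*(-1/3940) = -3683/35 - 3583/3940 = -585457/5516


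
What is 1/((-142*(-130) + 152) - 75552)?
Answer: -1/56940 ≈ -1.7562e-5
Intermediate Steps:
1/((-142*(-130) + 152) - 75552) = 1/((18460 + 152) - 75552) = 1/(18612 - 75552) = 1/(-56940) = -1/56940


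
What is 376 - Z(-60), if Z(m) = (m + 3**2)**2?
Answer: -2225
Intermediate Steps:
Z(m) = (9 + m)**2 (Z(m) = (m + 9)**2 = (9 + m)**2)
376 - Z(-60) = 376 - (9 - 60)**2 = 376 - 1*(-51)**2 = 376 - 1*2601 = 376 - 2601 = -2225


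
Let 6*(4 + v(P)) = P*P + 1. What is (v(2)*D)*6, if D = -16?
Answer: 304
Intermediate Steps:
v(P) = -23/6 + P²/6 (v(P) = -4 + (P*P + 1)/6 = -4 + (P² + 1)/6 = -4 + (1 + P²)/6 = -4 + (⅙ + P²/6) = -23/6 + P²/6)
(v(2)*D)*6 = ((-23/6 + (⅙)*2²)*(-16))*6 = ((-23/6 + (⅙)*4)*(-16))*6 = ((-23/6 + ⅔)*(-16))*6 = -19/6*(-16)*6 = (152/3)*6 = 304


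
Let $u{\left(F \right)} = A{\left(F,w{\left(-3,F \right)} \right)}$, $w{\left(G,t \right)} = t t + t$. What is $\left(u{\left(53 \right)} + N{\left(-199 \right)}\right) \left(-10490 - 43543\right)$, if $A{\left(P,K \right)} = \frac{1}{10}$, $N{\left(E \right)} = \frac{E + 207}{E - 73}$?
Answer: $- \frac{324198}{85} \approx -3814.1$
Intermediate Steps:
$w{\left(G,t \right)} = t + t^{2}$ ($w{\left(G,t \right)} = t^{2} + t = t + t^{2}$)
$N{\left(E \right)} = \frac{207 + E}{-73 + E}$
$A{\left(P,K \right)} = \frac{1}{10}$
$u{\left(F \right)} = \frac{1}{10}$
$\left(u{\left(53 \right)} + N{\left(-199 \right)}\right) \left(-10490 - 43543\right) = \left(\frac{1}{10} + \frac{207 - 199}{-73 - 199}\right) \left(-10490 - 43543\right) = \left(\frac{1}{10} + \frac{1}{-272} \cdot 8\right) \left(-54033\right) = \left(\frac{1}{10} - \frac{1}{34}\right) \left(-54033\right) = \frac{6}{85} \left(-54033\right) = - \frac{324198}{85}$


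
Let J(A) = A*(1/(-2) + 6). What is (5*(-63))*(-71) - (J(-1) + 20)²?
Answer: 88619/4 ≈ 22155.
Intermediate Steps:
J(A) = 11*A/2 (J(A) = A*(-½ + 6) = A*(11/2) = 11*A/2)
(5*(-63))*(-71) - (J(-1) + 20)² = (5*(-63))*(-71) - ((11/2)*(-1) + 20)² = -315*(-71) - (-11/2 + 20)² = 22365 - (29/2)² = 22365 - 1*841/4 = 22365 - 841/4 = 88619/4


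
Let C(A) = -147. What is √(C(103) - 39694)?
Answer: I*√39841 ≈ 199.6*I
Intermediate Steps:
√(C(103) - 39694) = √(-147 - 39694) = √(-39841) = I*√39841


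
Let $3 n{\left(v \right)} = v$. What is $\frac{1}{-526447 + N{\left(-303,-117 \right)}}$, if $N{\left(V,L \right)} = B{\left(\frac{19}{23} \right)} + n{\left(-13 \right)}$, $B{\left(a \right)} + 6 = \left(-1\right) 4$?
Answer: $- \frac{3}{1579384} \approx -1.8995 \cdot 10^{-6}$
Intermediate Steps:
$n{\left(v \right)} = \frac{v}{3}$
$B{\left(a \right)} = -10$ ($B{\left(a \right)} = -6 - 4 = -10$)
$N{\left(V,L \right)} = - \frac{43}{3}$ ($N{\left(V,L \right)} = -10 + \frac{1}{3} \left(-13\right) = -10 - \frac{13}{3} = - \frac{43}{3}$)
$\frac{1}{-526447 + N{\left(-303,-117 \right)}} = \frac{1}{-526447 - \frac{43}{3}} = \frac{1}{- \frac{1579384}{3}} = - \frac{3}{1579384}$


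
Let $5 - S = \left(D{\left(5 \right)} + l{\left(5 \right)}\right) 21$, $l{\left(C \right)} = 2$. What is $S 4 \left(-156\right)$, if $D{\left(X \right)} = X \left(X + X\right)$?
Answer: $678288$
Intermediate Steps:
$D{\left(X \right)} = 2 X^{2}$ ($D{\left(X \right)} = X 2 X = 2 X^{2}$)
$S = -1087$ ($S = 5 - \left(2 \cdot 5^{2} + 2\right) 21 = 5 - \left(2 \cdot 25 + 2\right) 21 = 5 - \left(50 + 2\right) 21 = 5 - 52 \cdot 21 = 5 - 1092 = -1087$)
$S 4 \left(-156\right) = - 1087 \cdot 4 \left(-156\right) = \left(-1087\right) \left(-624\right) = 678288$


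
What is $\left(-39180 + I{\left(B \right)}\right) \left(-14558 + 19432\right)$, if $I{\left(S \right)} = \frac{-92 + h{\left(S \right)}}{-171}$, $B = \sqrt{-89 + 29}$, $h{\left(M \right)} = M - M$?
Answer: $- \frac{32654279312}{171} \approx -1.9096 \cdot 10^{8}$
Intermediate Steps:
$h{\left(M \right)} = 0$
$B = 2 i \sqrt{15}$ ($B = \sqrt{-60} = 2 i \sqrt{15} \approx 7.746 i$)
$I{\left(S \right)} = \frac{92}{171}$ ($I{\left(S \right)} = \frac{-92 + 0}{-171} = \left(-92\right) \left(- \frac{1}{171}\right) = \frac{92}{171}$)
$\left(-39180 + I{\left(B \right)}\right) \left(-14558 + 19432\right) = \left(-39180 + \frac{92}{171}\right) \left(-14558 + 19432\right) = \left(- \frac{6699688}{171}\right) 4874 = - \frac{32654279312}{171}$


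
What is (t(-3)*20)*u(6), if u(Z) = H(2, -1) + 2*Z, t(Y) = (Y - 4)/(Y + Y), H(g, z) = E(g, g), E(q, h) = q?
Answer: 980/3 ≈ 326.67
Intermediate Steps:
H(g, z) = g
t(Y) = (-4 + Y)/(2*Y) (t(Y) = (-4 + Y)/((2*Y)) = (-4 + Y)*(1/(2*Y)) = (-4 + Y)/(2*Y))
u(Z) = 2 + 2*Z
(t(-3)*20)*u(6) = (((½)*(-4 - 3)/(-3))*20)*(2 + 2*6) = (((½)*(-⅓)*(-7))*20)*(2 + 12) = ((7/6)*20)*14 = (70/3)*14 = 980/3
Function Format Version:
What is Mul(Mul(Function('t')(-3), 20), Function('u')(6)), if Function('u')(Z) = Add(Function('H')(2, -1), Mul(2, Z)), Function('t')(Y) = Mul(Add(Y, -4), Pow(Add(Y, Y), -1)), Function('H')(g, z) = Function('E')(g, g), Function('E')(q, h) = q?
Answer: Rational(980, 3) ≈ 326.67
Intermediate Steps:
Function('H')(g, z) = g
Function('t')(Y) = Mul(Rational(1, 2), Pow(Y, -1), Add(-4, Y)) (Function('t')(Y) = Mul(Add(-4, Y), Pow(Mul(2, Y), -1)) = Mul(Add(-4, Y), Mul(Rational(1, 2), Pow(Y, -1))) = Mul(Rational(1, 2), Pow(Y, -1), Add(-4, Y)))
Function('u')(Z) = Add(2, Mul(2, Z))
Mul(Mul(Function('t')(-3), 20), Function('u')(6)) = Mul(Mul(Mul(Rational(1, 2), Pow(-3, -1), Add(-4, -3)), 20), Add(2, Mul(2, 6))) = Mul(Mul(Mul(Rational(1, 2), Rational(-1, 3), -7), 20), Add(2, 12)) = Mul(Mul(Rational(7, 6), 20), 14) = Mul(Rational(70, 3), 14) = Rational(980, 3)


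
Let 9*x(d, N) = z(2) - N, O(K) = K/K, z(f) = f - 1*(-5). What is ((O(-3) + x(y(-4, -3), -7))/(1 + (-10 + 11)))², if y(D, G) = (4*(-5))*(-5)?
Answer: 529/324 ≈ 1.6327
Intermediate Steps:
y(D, G) = 100 (y(D, G) = -20*(-5) = 100)
z(f) = 5 + f (z(f) = f + 5 = 5 + f)
O(K) = 1
x(d, N) = 7/9 - N/9 (x(d, N) = ((5 + 2) - N)/9 = (7 - N)/9 = 7/9 - N/9)
((O(-3) + x(y(-4, -3), -7))/(1 + (-10 + 11)))² = ((1 + (7/9 - ⅑*(-7)))/(1 + (-10 + 11)))² = ((1 + (7/9 + 7/9))/(1 + 1))² = ((1 + 14/9)/2)² = ((23/9)*(½))² = (23/18)² = 529/324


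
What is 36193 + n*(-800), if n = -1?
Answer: 36993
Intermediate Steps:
36193 + n*(-800) = 36193 - 1*(-800) = 36193 + 800 = 36993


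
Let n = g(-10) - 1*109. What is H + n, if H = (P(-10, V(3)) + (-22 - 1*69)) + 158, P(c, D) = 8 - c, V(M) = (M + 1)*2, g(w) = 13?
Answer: -11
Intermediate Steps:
V(M) = 2 + 2*M (V(M) = (1 + M)*2 = 2 + 2*M)
H = 85 (H = ((8 - 1*(-10)) + (-22 - 1*69)) + 158 = ((8 + 10) + (-22 - 69)) + 158 = (18 - 91) + 158 = -73 + 158 = 85)
n = -96 (n = 13 - 1*109 = 13 - 109 = -96)
H + n = 85 - 96 = -11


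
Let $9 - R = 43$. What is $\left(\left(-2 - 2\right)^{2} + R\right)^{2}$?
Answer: $324$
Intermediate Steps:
$R = -34$ ($R = 9 - 43 = -34$)
$\left(\left(-2 - 2\right)^{2} + R\right)^{2} = \left(\left(-2 - 2\right)^{2} - 34\right)^{2} = \left(\left(-4\right)^{2} - 34\right)^{2} = \left(16 - 34\right)^{2} = \left(-18\right)^{2} = 324$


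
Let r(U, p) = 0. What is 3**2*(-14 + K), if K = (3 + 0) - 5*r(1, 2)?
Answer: -99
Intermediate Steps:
K = 3 (K = (3 + 0) - 5*0 = 3 + 0 = 3)
3**2*(-14 + K) = 3**2*(-14 + 3) = 9*(-11) = -99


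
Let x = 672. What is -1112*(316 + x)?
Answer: -1098656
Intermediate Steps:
-1112*(316 + x) = -1112*(316 + 672) = -1112*988 = -1*1098656 = -1098656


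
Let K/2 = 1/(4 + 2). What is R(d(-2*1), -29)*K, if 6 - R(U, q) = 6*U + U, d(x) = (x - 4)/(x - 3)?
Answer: -4/5 ≈ -0.80000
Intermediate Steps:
d(x) = (-4 + x)/(-3 + x)
R(U, q) = 6 - 7*U (R(U, q) = 6 - (6*U + U) = 6 - 7*U)
K = 1/3 (K = 2/(4 + 2) = 2/6 = 2*(1/6) = 1/3 ≈ 0.33333)
R(d(-2*1), -29)*K = (6 - 7*(-4 - 2*1)/(-3 - 2*1))*(1/3) = (6 - 7*(-4 - 2)/(-3 - 2))*(1/3) = (6 - 7*(-6)/(-5))*(1/3) = (6 - (-7)*(-6)/5)*(1/3) = (6 - 7*6/5)*(1/3) = (6 - 42/5)*(1/3) = -12/5*1/3 = -4/5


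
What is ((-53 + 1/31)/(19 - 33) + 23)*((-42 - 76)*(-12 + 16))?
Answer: -2743264/217 ≈ -12642.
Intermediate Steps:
((-53 + 1/31)/(19 - 33) + 23)*((-42 - 76)*(-12 + 16)) = ((-53 + 1/31)/(-14) + 23)*(-118*4) = (-1642/31*(-1/14) + 23)*(-472) = (821/217 + 23)*(-472) = (5812/217)*(-472) = -2743264/217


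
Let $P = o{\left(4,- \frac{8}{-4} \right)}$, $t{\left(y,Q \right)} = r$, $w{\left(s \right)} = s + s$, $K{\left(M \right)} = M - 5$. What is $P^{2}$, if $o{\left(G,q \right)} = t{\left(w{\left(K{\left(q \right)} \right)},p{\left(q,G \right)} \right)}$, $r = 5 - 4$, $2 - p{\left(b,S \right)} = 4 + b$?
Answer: $1$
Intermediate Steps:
$p{\left(b,S \right)} = -2 - b$ ($p{\left(b,S \right)} = 2 - \left(4 + b\right) = -2 - b$)
$K{\left(M \right)} = -5 + M$ ($K{\left(M \right)} = M - 5 = -5 + M$)
$w{\left(s \right)} = 2 s$
$r = 1$ ($r = 5 - 4 = 1$)
$t{\left(y,Q \right)} = 1$
$o{\left(G,q \right)} = 1$
$P = 1$
$P^{2} = 1^{2} = 1$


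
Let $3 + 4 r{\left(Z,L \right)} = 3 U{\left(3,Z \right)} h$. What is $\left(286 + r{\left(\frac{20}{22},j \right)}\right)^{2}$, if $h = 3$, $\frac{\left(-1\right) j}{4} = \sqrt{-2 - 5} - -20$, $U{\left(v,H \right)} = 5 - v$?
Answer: $\frac{1343281}{16} \approx 83955.0$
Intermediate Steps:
$j = -80 - 4 i \sqrt{7}$ ($j = - 4 \left(\sqrt{-2 - 5} - -20\right) = - 4 \left(\sqrt{-7} + 20\right) = - 4 \left(i \sqrt{7} + 20\right) = - 4 \left(20 + i \sqrt{7}\right) = -80 - 4 i \sqrt{7} \approx -80.0 - 10.583 i$)
$r{\left(Z,L \right)} = \frac{15}{4}$ ($r{\left(Z,L \right)} = - \frac{3}{4} + \frac{3 \left(5 - 3\right) 3}{4} = - \frac{3}{4} + \frac{3 \cdot 2 \cdot 3}{4} = - \frac{3}{4} + \frac{6 \cdot 3}{4} = - \frac{3}{4} + \frac{1}{4} \cdot 18 = - \frac{3}{4} + \frac{9}{2} = \frac{15}{4}$)
$\left(286 + r{\left(\frac{20}{22},j \right)}\right)^{2} = \left(286 + \frac{15}{4}\right)^{2} = \left(\frac{1159}{4}\right)^{2} = \frac{1343281}{16}$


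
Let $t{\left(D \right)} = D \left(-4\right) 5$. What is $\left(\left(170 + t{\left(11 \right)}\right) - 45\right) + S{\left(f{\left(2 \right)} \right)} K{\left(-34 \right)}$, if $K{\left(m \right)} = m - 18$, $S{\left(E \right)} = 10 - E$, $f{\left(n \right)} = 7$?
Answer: $-251$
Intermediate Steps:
$t{\left(D \right)} = - 20 D$ ($t{\left(D \right)} = - 4 D 5 = - 20 D$)
$K{\left(m \right)} = -18 + m$
$\left(\left(170 + t{\left(11 \right)}\right) - 45\right) + S{\left(f{\left(2 \right)} \right)} K{\left(-34 \right)} = \left(\left(170 - 220\right) - 45\right) + \left(10 - 7\right) \left(-18 - 34\right) = \left(\left(170 - 220\right) - 45\right) + \left(10 - 7\right) \left(-52\right) = \left(-50 - 45\right) + 3 \left(-52\right) = -95 - 156 = -251$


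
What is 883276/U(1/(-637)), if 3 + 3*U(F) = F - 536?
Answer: -140661703/28612 ≈ -4916.2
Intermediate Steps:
U(F) = -539/3 + F/3 (U(F) = -1 + (F - 536)/3 = -1 + (-536 + F)/3 = -1 + (-536/3 + F/3) = -539/3 + F/3)
883276/U(1/(-637)) = 883276/(-539/3 + (1/3)/(-637)) = 883276/(-539/3 + (1/3)*(-1/637)) = 883276/(-539/3 - 1/1911) = 883276/(-114448/637) = 883276*(-637/114448) = -140661703/28612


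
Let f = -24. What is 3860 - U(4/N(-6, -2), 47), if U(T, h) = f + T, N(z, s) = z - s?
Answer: 3885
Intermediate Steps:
U(T, h) = -24 + T
3860 - U(4/N(-6, -2), 47) = 3860 - (-24 + 4/(-6 - 1*(-2))) = 3860 - (-24 + 4/(-6 + 2)) = 3860 - (-24 + 4/(-4)) = 3860 - (-24 + 4*(-¼)) = 3860 - (-24 - 1) = 3860 - 1*(-25) = 3860 + 25 = 3885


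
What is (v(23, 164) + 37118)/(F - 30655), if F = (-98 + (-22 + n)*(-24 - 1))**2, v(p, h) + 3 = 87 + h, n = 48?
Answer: 37366/528849 ≈ 0.070655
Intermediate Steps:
v(p, h) = 84 + h (v(p, h) = -3 + (87 + h) = 84 + h)
F = 559504 (F = (-98 + (-22 + 48)*(-24 - 1))**2 = (-98 + 26*(-25))**2 = (-98 - 650)**2 = (-748)**2 = 559504)
(v(23, 164) + 37118)/(F - 30655) = ((84 + 164) + 37118)/(559504 - 30655) = (248 + 37118)/528849 = 37366*(1/528849) = 37366/528849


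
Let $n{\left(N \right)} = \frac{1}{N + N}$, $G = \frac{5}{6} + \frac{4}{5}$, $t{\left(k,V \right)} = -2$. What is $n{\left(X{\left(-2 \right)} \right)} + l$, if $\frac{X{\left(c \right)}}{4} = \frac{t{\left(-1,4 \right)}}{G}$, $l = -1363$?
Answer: $- \frac{654289}{480} \approx -1363.1$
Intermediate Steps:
$G = \frac{49}{30}$ ($G = 5 \cdot \frac{1}{6} + 4 \cdot \frac{1}{5} = \frac{5}{6} + \frac{4}{5} = \frac{49}{30} \approx 1.6333$)
$X{\left(c \right)} = - \frac{240}{49}$ ($X{\left(c \right)} = 4 \left(- \frac{2}{\frac{49}{30}}\right) = 4 \left(\left(-2\right) \frac{30}{49}\right) = 4 \left(- \frac{60}{49}\right) = - \frac{240}{49}$)
$n{\left(N \right)} = \frac{1}{2 N}$
$n{\left(X{\left(-2 \right)} \right)} + l = \frac{1}{2 \left(- \frac{240}{49}\right)} - 1363 = \frac{1}{2} \left(- \frac{49}{240}\right) - 1363 = - \frac{49}{480} - 1363 = - \frac{654289}{480}$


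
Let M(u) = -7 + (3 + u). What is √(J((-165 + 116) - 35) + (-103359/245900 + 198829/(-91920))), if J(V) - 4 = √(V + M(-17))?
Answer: √(4523408838991671 + 3193133721152400*I*√105)/56507820 ≈ 2.425 + 2.1128*I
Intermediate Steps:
M(u) = -4 + u
J(V) = 4 + √(-21 + V) (J(V) = 4 + √(V + (-4 - 17)) = 4 + √(V - 21) = 4 + √(-21 + V))
√(J((-165 + 116) - 35) + (-103359/245900 + 198829/(-91920))) = √((4 + √(-21 + ((-165 + 116) - 35))) + (-103359/245900 + 198829/(-91920))) = √((4 + √(-21 + (-49 - 35))) + (-103359*1/245900 + 198829*(-1/91920))) = √((4 + √(-21 - 84)) + (-103359/245900 - 198829/91920)) = √((4 + √(-105)) - 2919640519/1130156400) = √((4 + I*√105) - 2919640519/1130156400) = √(1600985081/1130156400 + I*√105)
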